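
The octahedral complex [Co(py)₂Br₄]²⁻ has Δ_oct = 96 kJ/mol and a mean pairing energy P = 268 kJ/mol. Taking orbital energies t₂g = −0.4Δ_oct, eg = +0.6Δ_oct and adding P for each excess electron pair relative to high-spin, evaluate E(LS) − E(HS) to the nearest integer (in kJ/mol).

172

Ligand charges: 2×(+0) from py and 4×(-1) from Br⁻ sum to -4; with overall charge -2, Co is +2.
Co is in group 9, so Co²⁺ is d⁷ (9 − 2 = 7).
High-spin d⁷ fills as t₂g⁵ eg² with CFSE 5(−0.4) + 2(+0.6) = -0.8Δ_oct = -77 kJ/mol.
For low-spin the configuration is t₂g⁶ eg¹: orbital energy -1.8 × 96 = -173 kJ/mol, and 1 additional pair relative to high-spin adds 268 kJ/mol, giving 95 kJ/mol.
E(LS) − E(HS) = 95 − (-77) = 172 kJ/mol.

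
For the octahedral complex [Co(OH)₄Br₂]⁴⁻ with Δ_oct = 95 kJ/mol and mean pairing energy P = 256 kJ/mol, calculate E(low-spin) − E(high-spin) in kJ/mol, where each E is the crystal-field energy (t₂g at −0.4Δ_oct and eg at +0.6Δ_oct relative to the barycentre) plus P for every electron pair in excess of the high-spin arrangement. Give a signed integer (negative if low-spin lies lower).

Ligand charges: 4×(-1) from OH⁻ and 2×(-1) from Br⁻ sum to -6; with overall charge -4, Co is +2.
Co sits in group 9; removing 2 electrons leaves Co²⁺ with 9 − 2 = 7 d electrons.
High-spin: t₂g⁵ eg², CFSE = -0.8Δ_oct = -76 kJ/mol.
For low-spin the configuration is t₂g⁶ eg¹: orbital energy -1.8 × 95 = -171 kJ/mol, and 1 additional pair relative to high-spin adds 256 kJ/mol, giving 85 kJ/mol.
E(LS) − E(HS) = 85 − (-76) = 161 kJ/mol.

161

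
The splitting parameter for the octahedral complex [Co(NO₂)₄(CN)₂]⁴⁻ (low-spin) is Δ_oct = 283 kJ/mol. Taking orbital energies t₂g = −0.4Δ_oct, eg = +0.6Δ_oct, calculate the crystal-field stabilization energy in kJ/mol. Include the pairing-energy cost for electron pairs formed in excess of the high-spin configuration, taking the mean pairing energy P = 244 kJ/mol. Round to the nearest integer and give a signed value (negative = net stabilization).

Ligand charges: 4×(-1) from NO₂⁻ and 2×(-1) from CN⁻ sum to -6; with overall charge -4, Co is +2.
Co²⁺: group 9, so d-count = 9 − 2 = 7.
Electron filling gives t₂g⁶ eg¹.
CFSE(orbital) = 6×(-0.4Δ_oct) + 1×(0.6Δ_oct) = -1.8Δ_oct; with Δ_oct = 283 kJ/mol that is -509 kJ/mol.
Relative to high-spin t₂g⁵ eg² (2 paired), the low-spin configuration has 1 additional pair, contributing +1 × 244 = +244 kJ/mol.
Combining: -509 + 244 = -265 kJ/mol.

-265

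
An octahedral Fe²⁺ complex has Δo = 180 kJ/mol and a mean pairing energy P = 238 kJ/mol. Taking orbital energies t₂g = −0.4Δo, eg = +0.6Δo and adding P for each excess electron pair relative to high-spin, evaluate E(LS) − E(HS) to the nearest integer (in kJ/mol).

Group 8 minus oxidation state +2 gives a d⁶ configuration for Fe²⁺.
High-spin: t₂g⁴ eg², CFSE = -0.4Δo = -72 kJ/mol.
For low-spin the configuration is t₂g⁶ eg⁰: orbital energy -2.4 × 180 = -432 kJ/mol, and 2 additional pairs relative to high-spin add 476 kJ/mol, giving 44 kJ/mol.
Thus E(LS) − E(HS) = 116 kJ/mol.

116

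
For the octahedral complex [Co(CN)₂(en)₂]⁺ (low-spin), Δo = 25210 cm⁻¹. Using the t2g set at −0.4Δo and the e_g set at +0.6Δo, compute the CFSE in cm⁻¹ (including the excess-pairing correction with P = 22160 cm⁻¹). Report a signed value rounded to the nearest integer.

-16184

Ligand charges: 2×(-1) from CN⁻ and 2×(+0) from en sum to -2; with overall charge +1, Co is +3.
Group 9 minus oxidation state +3 gives a d⁶ configuration for Co³⁺.
Electron filling gives t2g^6 e_g^0.
The orbital stabilization is -2.4Δo = -2.4 × 25210 = -60504 cm⁻¹.
Pairing penalty: 3 pairs vs 1 in the high-spin reference → 2 extra × P = 44320 cm⁻¹.
Combining: -60504 + 44320 = -16184 cm⁻¹.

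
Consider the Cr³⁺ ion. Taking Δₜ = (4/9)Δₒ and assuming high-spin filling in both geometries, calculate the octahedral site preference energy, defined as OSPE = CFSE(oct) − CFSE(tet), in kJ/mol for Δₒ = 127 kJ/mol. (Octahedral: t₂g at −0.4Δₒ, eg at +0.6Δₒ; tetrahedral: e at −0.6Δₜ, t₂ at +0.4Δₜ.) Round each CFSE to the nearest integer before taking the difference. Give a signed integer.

-107

Cr sits in group 6; removing 3 electrons leaves Cr³⁺ with 6 − 3 = 3 d electrons.
In an octahedral site d³ (HS) is t2g^3 e_g^0, giving CFSE(oct) = -1.2Δₒ = -152 kJ/mol.
Tetrahedral: e^2 t2^1, CFSE = 2(−0.6) + 1(+0.4) = -0.8Δₜ = -0.8 × (4/9) × 127 = -45 kJ/mol.
OSPE = -152 − (-45) = -107 kJ/mol.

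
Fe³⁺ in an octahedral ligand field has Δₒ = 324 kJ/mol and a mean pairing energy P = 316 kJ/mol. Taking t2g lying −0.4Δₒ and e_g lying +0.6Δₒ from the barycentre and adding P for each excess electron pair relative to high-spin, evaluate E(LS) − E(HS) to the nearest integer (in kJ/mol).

Group 8 minus oxidation state +3 gives a d⁵ configuration for Fe³⁺.
High-spin d⁵ fills as t2g^3 e_g^2 with CFSE 3(−0.4) + 2(+0.6) = 0.0Δₒ = 0 kJ/mol.
For low-spin the configuration is t2g^5 e_g^0: orbital energy -2.0 × 324 = -648 kJ/mol, and 2 additional pairs relative to high-spin add 632 kJ/mol, giving -16 kJ/mol.
Thus E(LS) − E(HS) = -16 kJ/mol.

-16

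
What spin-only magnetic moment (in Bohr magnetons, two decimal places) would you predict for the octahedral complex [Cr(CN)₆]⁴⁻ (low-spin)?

2.83 Bohr magnetons

Each CN⁻ contributes -1; 6 × (-1) = -6. With overall charge -4, Cr is in the +2 oxidation state.
Cr is in group 6, so Cr²⁺ is d⁴ (6 − 2 = 4).
Configuration: t₂g⁴ eg⁰ → 2 unpaired electrons.
μ(spin-only) = √[2(2+2)] = √8 ≈ 2.83 Bohr magnetons.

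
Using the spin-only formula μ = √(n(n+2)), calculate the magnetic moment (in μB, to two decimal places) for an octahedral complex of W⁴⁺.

Group 6 minus oxidation state +4 gives a d² configuration for W⁴⁺.
For octahedral d² the high- and low-spin configurations coincide.
Configuration: t2g^2 e_g^0 → 2 unpaired electrons.
μ(spin-only) = √[2(2+2)] = √8 ≈ 2.83 μB.

2.83 μB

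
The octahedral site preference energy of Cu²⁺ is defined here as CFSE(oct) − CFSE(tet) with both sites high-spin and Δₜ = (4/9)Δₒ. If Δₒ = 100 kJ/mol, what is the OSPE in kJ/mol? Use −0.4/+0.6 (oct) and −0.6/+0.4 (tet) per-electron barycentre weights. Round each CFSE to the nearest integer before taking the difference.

Group 11 minus oxidation state +2 gives a d⁹ configuration for Cu²⁺.
In an octahedral site d⁹ (HS) is t₂g⁶ eg³, giving CFSE(oct) = -0.6Δₒ = -60 kJ/mol.
Tetrahedral: e⁴ t₂⁵, CFSE = 4(−0.6) + 5(+0.4) = -0.4Δₜ = -0.4 × (4/9) × 100 = -18 kJ/mol.
OSPE = -60 − (-18) = -42 kJ/mol.

-42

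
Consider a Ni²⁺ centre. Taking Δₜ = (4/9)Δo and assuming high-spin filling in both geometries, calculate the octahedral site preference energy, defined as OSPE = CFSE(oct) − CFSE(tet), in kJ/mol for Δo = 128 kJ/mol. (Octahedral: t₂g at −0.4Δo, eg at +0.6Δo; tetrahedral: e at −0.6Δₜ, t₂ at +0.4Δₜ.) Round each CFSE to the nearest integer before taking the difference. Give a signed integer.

Ni sits in group 10; removing 2 electrons leaves Ni²⁺ with 10 − 2 = 8 d electrons.
Octahedral high-spin t2g^6 e_g^2: CFSE = -1.2 × 128 = -154 kJ/mol.
Tetrahedral: e^4 t2^4, CFSE = 4(−0.6) + 4(+0.4) = -0.8Δₜ = -0.8 × (4/9) × 128 = -46 kJ/mol.
OSPE = CFSE(oct) − CFSE(tet) = -154 − (-46) = -108 kJ/mol.

-108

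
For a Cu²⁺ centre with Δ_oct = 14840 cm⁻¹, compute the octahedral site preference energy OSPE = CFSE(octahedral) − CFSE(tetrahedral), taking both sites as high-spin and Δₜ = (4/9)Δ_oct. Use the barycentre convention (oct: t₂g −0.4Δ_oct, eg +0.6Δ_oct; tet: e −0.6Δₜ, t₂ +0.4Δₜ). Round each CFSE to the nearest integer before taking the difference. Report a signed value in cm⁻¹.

-6266

Group 11 minus oxidation state +2 gives a d⁹ configuration for Cu²⁺.
In an octahedral site d⁹ (HS) is t2g^6 e_g^3, giving CFSE(oct) = -0.6Δ_oct = -8904 cm⁻¹.
In a tetrahedral site the filling is e^4 t2^5: CFSE(tet) = -0.4Δₜ = -0.4 × (4/9)(14840) = -2638 cm⁻¹.
OSPE = -8904 − (-2638) = -6266 cm⁻¹.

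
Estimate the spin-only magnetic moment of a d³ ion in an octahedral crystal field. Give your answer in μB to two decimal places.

Configuration: t₂g³ eg⁰ → 3 unpaired electrons.
μ(spin-only) = √[3(3+2)] = √15 ≈ 3.87 μB.

3.87 μB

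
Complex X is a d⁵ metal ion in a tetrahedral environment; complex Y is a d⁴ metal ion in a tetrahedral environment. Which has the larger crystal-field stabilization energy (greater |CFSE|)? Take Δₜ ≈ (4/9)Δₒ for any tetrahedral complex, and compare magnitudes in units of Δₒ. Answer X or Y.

X: Tetrahedral fields are weak (Δₜ ≈ 4/9 Δₒ), so electrons fill high-spin; e² t₂³, CFSE = 0.0Δₜ ≈ 0.00Δₒ.
Y: Tetrahedral fields are weak (Δₜ ≈ 4/9 Δₒ), so electrons fill high-spin; e^2 t2^2, CFSE = -0.4Δₜ ≈ -0.18Δₒ.
So Y has the larger |CFSE|.

Y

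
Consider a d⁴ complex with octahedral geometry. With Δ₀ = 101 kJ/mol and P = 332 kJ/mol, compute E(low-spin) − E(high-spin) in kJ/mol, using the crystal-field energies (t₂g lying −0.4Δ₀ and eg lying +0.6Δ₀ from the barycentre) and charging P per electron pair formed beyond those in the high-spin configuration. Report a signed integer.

High-spin: t₂g³ eg¹, CFSE = -0.6Δ₀ = -61 kJ/mol.
For low-spin the configuration is t₂g⁴ eg⁰: orbital energy -1.6 × 101 = -162 kJ/mol, and 1 additional pair relative to high-spin adds 332 kJ/mol, giving 170 kJ/mol.
Thus E(LS) − E(HS) = 231 kJ/mol.

231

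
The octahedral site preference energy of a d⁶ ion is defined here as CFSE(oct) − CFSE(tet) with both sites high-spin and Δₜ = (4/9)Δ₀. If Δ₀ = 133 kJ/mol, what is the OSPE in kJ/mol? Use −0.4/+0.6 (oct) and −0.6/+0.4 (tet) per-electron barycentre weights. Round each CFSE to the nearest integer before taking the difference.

-18

Octahedral (high-spin): t2g^4 e_g^2, CFSE = 4(−0.4) + 2(+0.6) = -0.4Δ₀ = -0.4 × 133 = -53 kJ/mol.
Tetrahedral: e^3 t2^3, CFSE = 3(−0.6) + 3(+0.4) = -0.6Δₜ = -0.6 × (4/9) × 133 = -35 kJ/mol.
OSPE = -53 − (-35) = -18 kJ/mol.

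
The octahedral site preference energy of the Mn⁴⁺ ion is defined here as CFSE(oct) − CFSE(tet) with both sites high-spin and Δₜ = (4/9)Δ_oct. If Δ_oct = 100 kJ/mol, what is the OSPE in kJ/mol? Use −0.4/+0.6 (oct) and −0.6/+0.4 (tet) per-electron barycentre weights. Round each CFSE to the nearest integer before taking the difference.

Mn sits in group 7; removing 4 electrons leaves Mn⁴⁺ with 7 − 4 = 3 d electrons.
Octahedral (high-spin): t₂g³ eg⁰, CFSE = 3(−0.4) + 0(+0.6) = -1.2Δ_oct = -1.2 × 100 = -120 kJ/mol.
In a tetrahedral site the filling is e² t₂¹: CFSE(tet) = -0.8Δₜ = -0.8 × (4/9)(100) = -36 kJ/mol.
OSPE = CFSE(oct) − CFSE(tet) = -120 − (-36) = -84 kJ/mol.

-84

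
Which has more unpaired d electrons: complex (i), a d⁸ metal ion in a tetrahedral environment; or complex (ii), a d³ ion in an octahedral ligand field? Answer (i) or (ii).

(ii)

(i): With tetrahedral geometry the complex is necessarily high-spin; e^4 t2^4 → 2 unpaired.
(ii): For octahedral d³ the high- and low-spin configurations coincide; t2g^3 e_g^0 → 3 unpaired.
So (ii) has more unpaired electrons.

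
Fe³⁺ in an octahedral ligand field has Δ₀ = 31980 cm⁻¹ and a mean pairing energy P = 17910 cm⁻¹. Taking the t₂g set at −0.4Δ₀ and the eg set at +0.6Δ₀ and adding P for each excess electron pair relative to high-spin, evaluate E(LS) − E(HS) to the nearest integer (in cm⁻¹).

-28140

Fe is in group 8, so Fe³⁺ is d⁵ (8 − 3 = 5).
In the high-spin limit (t₂g³ eg²) the orbital term is 0.0Δ₀ = 0 cm⁻¹, with no excess pairing.
Low-spin t₂g⁵ eg⁰ gives -2.0Δ₀ = -63960 cm⁻¹, but forming 2 extra pairs costs 2P = 35820 cm⁻¹, so E(LS) = -63960 + 35820 = -28140 cm⁻¹.
The difference is -28140 − (0) = -28140 cm⁻¹, so low-spin lies lower.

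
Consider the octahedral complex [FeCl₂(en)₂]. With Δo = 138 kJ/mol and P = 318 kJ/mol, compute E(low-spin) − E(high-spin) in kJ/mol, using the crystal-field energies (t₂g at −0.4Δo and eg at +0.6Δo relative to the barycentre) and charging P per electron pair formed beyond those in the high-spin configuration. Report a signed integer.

Ligand charges: 2×(-1) from Cl⁻ and 2×(+0) from en sum to -2; with overall charge +0, Fe is +2.
Fe is in group 8, so Fe²⁺ is d⁶ (8 − 2 = 6).
High-spin d⁶ fills as t₂g⁴ eg² with CFSE 4(−0.4) + 2(+0.6) = -0.4Δo = -55 kJ/mol.
For low-spin the configuration is t₂g⁶ eg⁰: orbital energy -2.4 × 138 = -331 kJ/mol, and 2 additional pairs relative to high-spin add 636 kJ/mol, giving 305 kJ/mol.
Thus E(LS) − E(HS) = 360 kJ/mol.

360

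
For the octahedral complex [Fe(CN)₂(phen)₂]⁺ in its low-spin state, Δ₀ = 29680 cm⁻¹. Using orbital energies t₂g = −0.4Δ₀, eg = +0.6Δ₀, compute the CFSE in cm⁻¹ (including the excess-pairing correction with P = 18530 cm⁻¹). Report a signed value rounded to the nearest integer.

Ligand charges: 2×(-1) from CN⁻ and 2×(+0) from phen sum to -2; with overall charge +1, Fe is +3.
Fe is in group 8, so Fe³⁺ is d⁵ (8 − 3 = 5).
The d⁵ electrons fill as t₂g⁵ eg⁰.
Orbital CFSE = 5(-0.4) + 0(0.6) = -2.0Δ₀ = -2.0 × 29680 = -59360 cm⁻¹.
Relative to high-spin t₂g³ eg² (0 paired), the low-spin configuration has 2 additional pairs, contributing +2 × 18530 = +37060 cm⁻¹.
Net CFSE = -59360 + 37060 = -22300 cm⁻¹.

-22300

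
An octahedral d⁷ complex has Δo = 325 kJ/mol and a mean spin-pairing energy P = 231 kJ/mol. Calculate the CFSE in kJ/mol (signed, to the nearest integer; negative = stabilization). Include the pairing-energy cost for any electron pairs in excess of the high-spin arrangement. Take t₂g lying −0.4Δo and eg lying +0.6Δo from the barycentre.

Here Δo > P (325 > 231), so the low-spin state is favoured.
That gives t₂g⁶ eg¹.
Orbital CFSE = -1.8Δo = -1.8 × 325 = -585 kJ/mol.
Excess pairs vs high-spin: 3 − 2 = 1; pairing cost = +231 kJ/mol.
Net CFSE = -585 + 231 = -354 kJ/mol.

-354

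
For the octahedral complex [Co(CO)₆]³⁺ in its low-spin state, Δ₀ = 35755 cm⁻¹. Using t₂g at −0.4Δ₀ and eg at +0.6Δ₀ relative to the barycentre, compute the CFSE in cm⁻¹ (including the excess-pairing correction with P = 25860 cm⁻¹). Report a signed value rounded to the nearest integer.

-34092

CO is neutral, so the +3 overall charge sits on Co: oxidation state +3.
Group 9 minus oxidation state +3 gives a d⁶ configuration for Co³⁺.
Configuration: t₂g⁶ eg⁰.
Orbital CFSE = 6(-0.4) + 0(0.6) = -2.4Δ₀ = -2.4 × 35755 = -85812 cm⁻¹.
Relative to high-spin t₂g⁴ eg² (1 paired), the low-spin configuration has 2 additional pairs, contributing +2 × 25860 = +51720 cm⁻¹.
Overall CFSE = -85812 + 51720 = -34092 cm⁻¹.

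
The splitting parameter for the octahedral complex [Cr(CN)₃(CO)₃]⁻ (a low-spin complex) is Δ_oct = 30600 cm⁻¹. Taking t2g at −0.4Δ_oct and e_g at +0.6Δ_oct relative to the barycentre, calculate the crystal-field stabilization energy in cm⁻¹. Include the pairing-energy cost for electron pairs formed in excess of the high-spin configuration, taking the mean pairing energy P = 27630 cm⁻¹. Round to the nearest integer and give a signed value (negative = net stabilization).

-21330

Ligand charges: 3×(-1) from CN⁻ and 3×(+0) from CO sum to -3; with overall charge -1, Cr is +2.
Cr is in group 6, so Cr²⁺ is d⁴ (6 − 2 = 4).
Configuration: t2g^4 e_g^0.
CFSE(orbital) = 4×(-0.4Δ_oct) + 0×(0.6Δ_oct) = -1.6Δ_oct; with Δ_oct = 30600 cm⁻¹ that is -48960 cm⁻¹.
Pairing penalty: 1 pair vs 0 in the high-spin reference → 1 extra × P = 27630 cm⁻¹.
Overall CFSE = -48960 + 27630 = -21330 cm⁻¹.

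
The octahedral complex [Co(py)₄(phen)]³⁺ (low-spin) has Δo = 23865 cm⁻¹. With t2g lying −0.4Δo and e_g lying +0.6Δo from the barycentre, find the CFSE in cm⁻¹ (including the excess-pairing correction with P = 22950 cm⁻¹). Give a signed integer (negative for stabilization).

Ligand charges: 4×(+0) from py and 1×(+0) from phen sum to +0; with overall charge +3, Co is +3.
Co³⁺: group 9, so d-count = 9 − 3 = 6.
The d⁶ electrons fill as t2g^6 e_g^0.
The orbital stabilization is -2.4Δo = -2.4 × 23865 = -57276 cm⁻¹.
High-spin d⁶ would be t2g^4 e_g^2 with 1 pair; low-spin has 3, so 2 excess pairs cost +2P = +45900 cm⁻¹.
Overall CFSE = -57276 + 45900 = -11376 cm⁻¹.

-11376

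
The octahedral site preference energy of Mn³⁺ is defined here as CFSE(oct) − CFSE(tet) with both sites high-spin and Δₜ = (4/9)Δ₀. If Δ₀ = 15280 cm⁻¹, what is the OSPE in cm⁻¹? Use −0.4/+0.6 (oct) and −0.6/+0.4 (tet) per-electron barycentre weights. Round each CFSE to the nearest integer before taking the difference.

-6452

Group 7 minus oxidation state +3 gives a d⁴ configuration for Mn³⁺.
Octahedral high-spin t2g^3 e_g^1: CFSE = -0.6 × 15280 = -9168 cm⁻¹.
Tetrahedral e^2 t2^2 gives -0.4Δₜ = -0.4 × (4/9) × 15280 = -2716 cm⁻¹.
OSPE = CFSE(oct) − CFSE(tet) = -9168 − (-2716) = -6452 cm⁻¹.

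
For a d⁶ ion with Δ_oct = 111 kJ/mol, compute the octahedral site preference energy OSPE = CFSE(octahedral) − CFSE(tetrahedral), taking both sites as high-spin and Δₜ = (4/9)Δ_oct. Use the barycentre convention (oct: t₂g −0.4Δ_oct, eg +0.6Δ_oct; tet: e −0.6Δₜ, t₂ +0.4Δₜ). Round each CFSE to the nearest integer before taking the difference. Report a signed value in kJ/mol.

-14

Octahedral (high-spin): t2g^4 e_g^2, CFSE = 4(−0.4) + 2(+0.6) = -0.4Δ_oct = -0.4 × 111 = -44 kJ/mol.
In a tetrahedral site the filling is e^3 t2^3: CFSE(tet) = -0.6Δₜ = -0.6 × (4/9)(111) = -30 kJ/mol.
OSPE = CFSE(oct) − CFSE(tet) = -44 − (-30) = -14 kJ/mol.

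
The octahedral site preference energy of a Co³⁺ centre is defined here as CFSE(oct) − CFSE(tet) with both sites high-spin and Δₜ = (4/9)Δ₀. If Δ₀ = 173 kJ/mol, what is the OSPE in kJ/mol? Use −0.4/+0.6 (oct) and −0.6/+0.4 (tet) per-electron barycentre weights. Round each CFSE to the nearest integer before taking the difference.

-23

Group 9 minus oxidation state +3 gives a d⁶ configuration for Co³⁺.
Octahedral high-spin t₂g⁴ eg²: CFSE = -0.4 × 173 = -69 kJ/mol.
Tetrahedral e³ t₂³ gives -0.6Δₜ = -0.6 × (4/9) × 173 = -46 kJ/mol.
OSPE = CFSE(oct) − CFSE(tet) = -69 − (-46) = -23 kJ/mol.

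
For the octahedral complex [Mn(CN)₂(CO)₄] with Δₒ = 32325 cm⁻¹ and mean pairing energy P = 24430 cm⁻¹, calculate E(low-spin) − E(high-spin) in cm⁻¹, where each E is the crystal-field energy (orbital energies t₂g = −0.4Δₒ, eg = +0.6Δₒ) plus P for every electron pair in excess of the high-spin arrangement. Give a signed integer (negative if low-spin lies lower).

-15790

Ligand charges: 2×(-1) from CN⁻ and 4×(+0) from CO sum to -2; with overall charge +0, Mn is +2.
Mn sits in group 7; removing 2 electrons leaves Mn²⁺ with 7 − 2 = 5 d electrons.
High-spin d⁵ fills as t₂g³ eg² with CFSE 3(−0.4) + 2(+0.6) = 0.0Δₒ = 0 cm⁻¹.
For low-spin the configuration is t₂g⁵ eg⁰: orbital energy -2.0 × 32325 = -64650 cm⁻¹, and 2 additional pairs relative to high-spin add 48860 cm⁻¹, giving -15790 cm⁻¹.
Thus E(LS) − E(HS) = -15790 cm⁻¹.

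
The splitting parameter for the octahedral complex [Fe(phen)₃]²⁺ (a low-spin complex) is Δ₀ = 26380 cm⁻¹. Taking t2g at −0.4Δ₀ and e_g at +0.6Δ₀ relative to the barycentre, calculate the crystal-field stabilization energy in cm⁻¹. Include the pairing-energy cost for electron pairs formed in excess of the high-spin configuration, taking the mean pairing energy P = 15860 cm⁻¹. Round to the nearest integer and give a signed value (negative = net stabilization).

phen is neutral, so the +2 overall charge sits on Fe: oxidation state +2.
Fe is in group 8, so Fe²⁺ is d⁶ (8 − 2 = 6).
The d⁶ electrons fill as t2g^6 e_g^0.
The orbital stabilization is -2.4Δ₀ = -2.4 × 26380 = -63312 cm⁻¹.
Pairing penalty: 3 pairs vs 1 in the high-spin reference → 2 extra × P = 31720 cm⁻¹.
Overall CFSE = -63312 + 31720 = -31592 cm⁻¹.

-31592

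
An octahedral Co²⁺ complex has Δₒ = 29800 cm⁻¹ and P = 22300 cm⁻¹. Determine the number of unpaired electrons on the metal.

1

Group 9 minus oxidation state +2 gives a d⁷ configuration for Co²⁺.
Here Δₒ > P (29800 > 22300), so the low-spin state is favoured.
Configuration: t2g^6 e_g^1.
Unpaired electrons: 1.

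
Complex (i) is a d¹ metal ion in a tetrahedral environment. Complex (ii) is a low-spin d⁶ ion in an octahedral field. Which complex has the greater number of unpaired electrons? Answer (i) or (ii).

(i): Tetrahedral fields are weak (Δₜ ≈ 4/9 Δₒ), so electrons fill high-spin; e^1 t2^0 → 1 unpaired.
(ii): t₂g⁶ eg⁰ → 0 unpaired.
So (i) has more unpaired electrons.

(i)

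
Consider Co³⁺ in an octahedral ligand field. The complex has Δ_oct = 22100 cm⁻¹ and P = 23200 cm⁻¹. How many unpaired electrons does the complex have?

Group 9 minus oxidation state +3 gives a d⁶ configuration for Co³⁺.
Since Δ_oct = 22100 cm⁻¹ < P = 23200 cm⁻¹, the complex adopts the high-spin configuration.
That gives t₂g⁴ eg².
Unpaired electrons: 4.

4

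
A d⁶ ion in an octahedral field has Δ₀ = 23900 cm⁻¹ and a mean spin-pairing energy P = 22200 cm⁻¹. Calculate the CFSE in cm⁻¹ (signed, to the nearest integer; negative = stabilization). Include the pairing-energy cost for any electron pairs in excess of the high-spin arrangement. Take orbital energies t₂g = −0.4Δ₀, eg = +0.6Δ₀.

With Δ₀ > P the complex is low-spin.
That gives t₂g⁶ eg⁰.
Orbital CFSE = -2.4Δ₀ = -2.4 × 23900 = -57360 cm⁻¹.
Excess pairs vs high-spin: 3 − 1 = 2; pairing cost = +44400 cm⁻¹.
Net CFSE = -57360 + 44400 = -12960 cm⁻¹.

-12960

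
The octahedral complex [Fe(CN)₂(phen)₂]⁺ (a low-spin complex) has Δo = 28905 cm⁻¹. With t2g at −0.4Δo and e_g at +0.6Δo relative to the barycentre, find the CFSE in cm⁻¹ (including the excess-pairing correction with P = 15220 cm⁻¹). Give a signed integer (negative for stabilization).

-27370

Ligand charges: 2×(-1) from CN⁻ and 2×(+0) from phen sum to -2; with overall charge +1, Fe is +3.
Fe is in group 8, so Fe³⁺ is d⁵ (8 − 3 = 5).
The d⁵ electrons fill as t2g^5 e_g^0.
The orbital stabilization is -2.0Δo = -2.0 × 28905 = -57810 cm⁻¹.
Pairing penalty: 2 pairs vs 0 in the high-spin reference → 2 extra × P = 30440 cm⁻¹.
Net CFSE = -57810 + 30440 = -27370 cm⁻¹.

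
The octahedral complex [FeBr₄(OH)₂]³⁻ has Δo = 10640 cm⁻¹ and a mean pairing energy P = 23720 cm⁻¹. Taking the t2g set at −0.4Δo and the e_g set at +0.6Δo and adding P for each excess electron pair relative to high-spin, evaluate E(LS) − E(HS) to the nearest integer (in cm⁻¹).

26160

Ligand charges: 4×(-1) from Br⁻ and 2×(-1) from OH⁻ sum to -6; with overall charge -3, Fe is +3.
Fe is in group 8, so Fe³⁺ is d⁵ (8 − 3 = 5).
High-spin: t2g^3 e_g^2, CFSE = 0.0Δo = 0 cm⁻¹.
Low-spin: t2g^5 e_g^0, orbital CFSE = -2.0Δo = -21280 cm⁻¹; plus 2 excess pairs × P = +47440 cm⁻¹; total 26160 cm⁻¹.
The difference is 26160 − (0) = 26160 cm⁻¹, so high-spin lies lower.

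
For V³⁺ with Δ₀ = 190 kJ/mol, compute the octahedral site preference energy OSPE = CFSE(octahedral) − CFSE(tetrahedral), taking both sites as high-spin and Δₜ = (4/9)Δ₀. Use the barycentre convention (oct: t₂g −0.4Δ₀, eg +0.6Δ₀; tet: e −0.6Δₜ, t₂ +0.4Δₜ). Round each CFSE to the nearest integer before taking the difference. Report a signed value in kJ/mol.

V is in group 5, so V³⁺ is d² (5 − 3 = 2).
In an octahedral site d² (HS) is t2g^2 e_g^0, giving CFSE(oct) = -0.8Δ₀ = -152 kJ/mol.
Tetrahedral e^2 t2^0 gives -1.2Δₜ = -1.2 × (4/9) × 190 = -101 kJ/mol.
OSPE = CFSE(oct) − CFSE(tet) = -152 − (-101) = -51 kJ/mol.

-51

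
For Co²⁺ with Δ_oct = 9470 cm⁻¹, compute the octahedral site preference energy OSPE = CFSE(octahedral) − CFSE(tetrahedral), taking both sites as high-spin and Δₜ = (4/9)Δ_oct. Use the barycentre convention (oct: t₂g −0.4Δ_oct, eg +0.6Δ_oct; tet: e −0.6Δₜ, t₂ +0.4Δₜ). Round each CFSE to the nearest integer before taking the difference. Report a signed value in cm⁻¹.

Co is in group 9, so Co²⁺ is d⁷ (9 − 2 = 7).
In an octahedral site d⁷ (HS) is t₂g⁵ eg², giving CFSE(oct) = -0.8Δ_oct = -7576 cm⁻¹.
Tetrahedral e⁴ t₂³ gives -1.2Δₜ = -1.2 × (4/9) × 9470 = -5051 cm⁻¹.
Subtracting, OSPE = -7576 − (-5051) = -2525 cm⁻¹.

-2525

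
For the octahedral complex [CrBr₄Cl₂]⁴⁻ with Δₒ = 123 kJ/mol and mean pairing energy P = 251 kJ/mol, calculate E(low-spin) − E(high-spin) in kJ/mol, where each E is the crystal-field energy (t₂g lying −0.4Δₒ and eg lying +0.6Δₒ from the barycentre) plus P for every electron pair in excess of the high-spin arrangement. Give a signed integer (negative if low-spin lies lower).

128

Ligand charges: 4×(-1) from Br⁻ and 2×(-1) from Cl⁻ sum to -6; with overall charge -4, Cr is +2.
Group 6 minus oxidation state +2 gives a d⁴ configuration for Cr²⁺.
High-spin: t₂g³ eg¹, CFSE = -0.6Δₒ = -74 kJ/mol.
For low-spin the configuration is t₂g⁴ eg⁰: orbital energy -1.6 × 123 = -197 kJ/mol, and 1 additional pair relative to high-spin adds 251 kJ/mol, giving 54 kJ/mol.
Thus E(LS) − E(HS) = 128 kJ/mol.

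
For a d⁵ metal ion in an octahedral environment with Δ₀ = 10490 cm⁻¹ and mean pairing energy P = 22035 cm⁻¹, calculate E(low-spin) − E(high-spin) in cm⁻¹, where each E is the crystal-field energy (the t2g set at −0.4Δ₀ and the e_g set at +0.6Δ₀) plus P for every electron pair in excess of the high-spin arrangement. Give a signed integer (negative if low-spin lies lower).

High-spin d⁵ fills as t2g^3 e_g^2 with CFSE 3(−0.4) + 2(+0.6) = 0.0Δ₀ = 0 cm⁻¹.
Low-spin t2g^5 e_g^0 gives -2.0Δ₀ = -20980 cm⁻¹, but forming 2 extra pairs costs 2P = 44070 cm⁻¹, so E(LS) = -20980 + 44070 = 23090 cm⁻¹.
Thus E(LS) − E(HS) = 23090 cm⁻¹.

23090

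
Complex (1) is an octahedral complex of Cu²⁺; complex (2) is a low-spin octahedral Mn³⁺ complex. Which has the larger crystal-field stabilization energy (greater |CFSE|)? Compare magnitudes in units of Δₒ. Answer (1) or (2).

(2)

(1): Cu is in group 11, so Cu²⁺ is d⁹ (11 − 2 = 9); For octahedral d⁹ the high- and low-spin configurations coincide; t2g^6 e_g^3, CFSE = -0.6Δₒ.
(2): Mn³⁺: group 7, so d-count = 7 − 3 = 4; t₂g⁴ eg⁰, CFSE = -1.6Δₒ.
So (2) has the larger |CFSE|.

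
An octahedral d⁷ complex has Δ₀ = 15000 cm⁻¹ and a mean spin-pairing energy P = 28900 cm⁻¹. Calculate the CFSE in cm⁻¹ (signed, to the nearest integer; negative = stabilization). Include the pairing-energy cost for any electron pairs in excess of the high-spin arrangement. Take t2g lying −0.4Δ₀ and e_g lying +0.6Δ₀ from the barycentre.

Here Δ₀ < P (15000 < 28900), so the high-spin state is favoured.
That gives t2g^5 e_g^2.
Orbital CFSE = -0.8Δ₀ = -0.8 × 15000 = -12000 cm⁻¹.
High-spin has no excess pairs, so no pairing correction applies.

-12000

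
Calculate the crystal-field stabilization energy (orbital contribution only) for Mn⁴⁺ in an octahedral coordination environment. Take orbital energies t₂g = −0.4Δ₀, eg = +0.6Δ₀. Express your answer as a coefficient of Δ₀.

Group 7 minus oxidation state +4 gives a d³ configuration for Mn⁴⁺.
Configuration: t₂g³ eg⁰.
CFSE = 3(-0.4Δ₀) + 0(0.6Δ₀) = -1.2Δ₀ + 0.0Δ₀ = -1.2Δ₀.

-1.2 Δ₀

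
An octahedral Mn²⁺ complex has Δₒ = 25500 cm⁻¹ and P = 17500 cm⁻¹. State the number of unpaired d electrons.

Group 7 minus oxidation state +2 gives a d⁵ configuration for Mn²⁺.
Since Δₒ = 25500 cm⁻¹ > P = 17500 cm⁻¹, the complex adopts the low-spin configuration.
Configuration: t2g^5 e_g^0.
Unpaired electrons: 1.

1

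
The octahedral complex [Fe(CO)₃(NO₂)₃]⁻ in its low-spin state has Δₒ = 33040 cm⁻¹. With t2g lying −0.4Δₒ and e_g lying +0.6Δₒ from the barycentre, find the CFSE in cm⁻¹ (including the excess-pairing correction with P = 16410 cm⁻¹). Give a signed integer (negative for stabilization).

-46476

Ligand charges: 3×(+0) from CO and 3×(-1) from NO₂⁻ sum to -3; with overall charge -1, Fe is +2.
Fe is in group 8, so Fe²⁺ is d⁶ (8 − 2 = 6).
The d⁶ electrons fill as t2g^6 e_g^0.
CFSE(orbital) = 6×(-0.4Δₒ) + 0×(0.6Δₒ) = -2.4Δₒ; with Δₒ = 33040 cm⁻¹ that is -79296 cm⁻¹.
Relative to high-spin t2g^4 e_g^2 (1 paired), the low-spin configuration has 2 additional pairs, contributing +2 × 16410 = +32820 cm⁻¹.
Combining: -79296 + 32820 = -46476 cm⁻¹.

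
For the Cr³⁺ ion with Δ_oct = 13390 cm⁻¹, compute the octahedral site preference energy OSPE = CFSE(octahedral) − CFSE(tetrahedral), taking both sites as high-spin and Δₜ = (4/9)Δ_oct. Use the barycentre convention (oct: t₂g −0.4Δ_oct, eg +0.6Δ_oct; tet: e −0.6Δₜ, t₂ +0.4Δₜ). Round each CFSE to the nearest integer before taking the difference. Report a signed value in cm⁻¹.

-11307

Group 6 minus oxidation state +3 gives a d³ configuration for Cr³⁺.
Octahedral (high-spin): t₂g³ eg⁰, CFSE = 3(−0.4) + 0(+0.6) = -1.2Δ_oct = -1.2 × 13390 = -16068 cm⁻¹.
Tetrahedral e² t₂¹ gives -0.8Δₜ = -0.8 × (4/9) × 13390 = -4761 cm⁻¹.
OSPE = CFSE(oct) − CFSE(tet) = -16068 − (-4761) = -11307 cm⁻¹.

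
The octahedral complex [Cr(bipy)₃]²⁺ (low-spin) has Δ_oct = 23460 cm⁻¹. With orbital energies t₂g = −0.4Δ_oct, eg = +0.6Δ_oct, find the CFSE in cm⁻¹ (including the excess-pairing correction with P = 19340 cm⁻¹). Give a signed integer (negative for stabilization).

bipy is neutral, so the +2 overall charge sits on Cr: oxidation state +2.
Cr is in group 6, so Cr²⁺ is d⁴ (6 − 2 = 4).
Electron filling gives t₂g⁴ eg⁰.
Orbital CFSE = 4(-0.4) + 0(0.6) = -1.6Δ_oct = -1.6 × 23460 = -37536 cm⁻¹.
Relative to high-spin t₂g³ eg¹ (0 paired), the low-spin configuration has 1 additional pair, contributing +1 × 19340 = +19340 cm⁻¹.
Combining: -37536 + 19340 = -18196 cm⁻¹.

-18196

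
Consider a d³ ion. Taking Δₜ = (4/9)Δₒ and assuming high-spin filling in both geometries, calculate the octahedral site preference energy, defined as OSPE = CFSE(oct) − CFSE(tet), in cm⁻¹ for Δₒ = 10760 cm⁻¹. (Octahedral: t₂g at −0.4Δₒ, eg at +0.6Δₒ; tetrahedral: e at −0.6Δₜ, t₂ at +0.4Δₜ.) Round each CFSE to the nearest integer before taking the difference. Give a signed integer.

Octahedral high-spin t₂g³ eg⁰: CFSE = -1.2 × 10760 = -12912 cm⁻¹.
Tetrahedral e² t₂¹ gives -0.8Δₜ = -0.8 × (4/9) × 10760 = -3826 cm⁻¹.
Subtracting, OSPE = -12912 − (-3826) = -9086 cm⁻¹.

-9086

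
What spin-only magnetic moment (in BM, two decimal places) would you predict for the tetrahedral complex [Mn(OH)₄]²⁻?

5.92 BM

Each OH⁻ contributes -1; 4 × (-1) = -4. With overall charge -2, Mn is in the +2 oxidation state.
Mn sits in group 7; removing 2 electrons leaves Mn²⁺ with 7 − 2 = 5 d electrons.
With tetrahedral geometry the complex is necessarily high-spin.
Configuration: e² t₂³ → 5 unpaired electrons.
μ(spin-only) = √[5(5+2)] = √35 ≈ 5.92 BM.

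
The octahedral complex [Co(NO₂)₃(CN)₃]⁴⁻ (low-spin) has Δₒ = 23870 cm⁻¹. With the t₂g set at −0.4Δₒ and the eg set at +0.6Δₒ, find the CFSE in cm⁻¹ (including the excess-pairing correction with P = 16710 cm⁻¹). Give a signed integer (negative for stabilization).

-26256

Ligand charges: 3×(-1) from NO₂⁻ and 3×(-1) from CN⁻ sum to -6; with overall charge -4, Co is +2.
Co sits in group 9; removing 2 electrons leaves Co²⁺ with 9 − 2 = 7 d electrons.
The d⁷ electrons fill as t₂g⁶ eg¹.
Orbital CFSE = 6(-0.4) + 1(0.6) = -1.8Δₒ = -1.8 × 23870 = -42966 cm⁻¹.
Relative to high-spin t₂g⁵ eg² (2 paired), the low-spin configuration has 1 additional pair, contributing +1 × 16710 = +16710 cm⁻¹.
Combining: -42966 + 16710 = -26256 cm⁻¹.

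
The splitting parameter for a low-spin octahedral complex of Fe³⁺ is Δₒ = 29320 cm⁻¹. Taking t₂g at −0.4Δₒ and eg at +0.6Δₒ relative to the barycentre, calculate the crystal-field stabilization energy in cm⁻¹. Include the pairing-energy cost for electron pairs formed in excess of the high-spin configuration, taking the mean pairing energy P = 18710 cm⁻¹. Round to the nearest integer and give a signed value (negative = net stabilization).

-21220

Fe is in group 8, so Fe³⁺ is d⁵ (8 − 3 = 5).
The d⁵ electrons fill as t₂g⁵ eg⁰.
Orbital CFSE = 5(-0.4) + 0(0.6) = -2.0Δₒ = -2.0 × 29320 = -58640 cm⁻¹.
Relative to high-spin t₂g³ eg² (0 paired), the low-spin configuration has 2 additional pairs, contributing +2 × 18710 = +37420 cm⁻¹.
Combining: -58640 + 37420 = -21220 cm⁻¹.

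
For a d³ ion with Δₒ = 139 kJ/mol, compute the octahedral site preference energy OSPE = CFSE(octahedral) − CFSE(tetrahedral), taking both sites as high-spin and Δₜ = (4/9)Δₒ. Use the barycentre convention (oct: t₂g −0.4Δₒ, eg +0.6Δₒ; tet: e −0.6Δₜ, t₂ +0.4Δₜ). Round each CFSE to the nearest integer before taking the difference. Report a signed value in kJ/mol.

-118

In an octahedral site d³ (HS) is t₂g³ eg⁰, giving CFSE(oct) = -1.2Δₒ = -167 kJ/mol.
Tetrahedral e² t₂¹ gives -0.8Δₜ = -0.8 × (4/9) × 139 = -49 kJ/mol.
OSPE = CFSE(oct) − CFSE(tet) = -167 − (-49) = -118 kJ/mol.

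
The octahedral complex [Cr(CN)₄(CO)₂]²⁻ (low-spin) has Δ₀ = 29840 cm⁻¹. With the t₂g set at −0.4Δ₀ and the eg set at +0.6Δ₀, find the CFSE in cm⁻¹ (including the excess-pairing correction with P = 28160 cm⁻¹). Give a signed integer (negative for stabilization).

Ligand charges: 4×(-1) from CN⁻ and 2×(+0) from CO sum to -4; with overall charge -2, Cr is +2.
Cr is in group 6, so Cr²⁺ is d⁴ (6 − 2 = 4).
Configuration: t₂g⁴ eg⁰.
The orbital stabilization is -1.6Δ₀ = -1.6 × 29840 = -47744 cm⁻¹.
Relative to high-spin t₂g³ eg¹ (0 paired), the low-spin configuration has 1 additional pair, contributing +1 × 28160 = +28160 cm⁻¹.
Overall CFSE = -47744 + 28160 = -19584 cm⁻¹.

-19584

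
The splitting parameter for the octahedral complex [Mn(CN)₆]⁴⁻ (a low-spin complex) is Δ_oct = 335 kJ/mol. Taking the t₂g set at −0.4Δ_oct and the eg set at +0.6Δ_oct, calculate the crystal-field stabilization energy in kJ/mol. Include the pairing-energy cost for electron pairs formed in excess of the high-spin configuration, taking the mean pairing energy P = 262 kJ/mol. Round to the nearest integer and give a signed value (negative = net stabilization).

-146

Each CN⁻ contributes -1; 6 × (-1) = -6. With overall charge -4, Mn is in the +2 oxidation state.
Mn sits in group 7; removing 2 electrons leaves Mn²⁺ with 7 − 2 = 5 d electrons.
Electron filling gives t₂g⁵ eg⁰.
CFSE(orbital) = 5×(-0.4Δ_oct) + 0×(0.6Δ_oct) = -2.0Δ_oct; with Δ_oct = 335 kJ/mol that is -670 kJ/mol.
Pairing penalty: 2 pairs vs 0 in the high-spin reference → 2 extra × P = 524 kJ/mol.
Net CFSE = -670 + 524 = -146 kJ/mol.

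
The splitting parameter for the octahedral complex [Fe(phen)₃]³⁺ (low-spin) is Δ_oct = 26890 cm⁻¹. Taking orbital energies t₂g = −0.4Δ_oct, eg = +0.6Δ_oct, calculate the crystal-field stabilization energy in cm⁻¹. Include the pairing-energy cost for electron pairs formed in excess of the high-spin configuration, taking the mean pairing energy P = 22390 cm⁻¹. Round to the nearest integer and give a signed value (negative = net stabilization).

-9000

phen is neutral, so the +3 overall charge sits on Fe: oxidation state +3.
Fe sits in group 8; removing 3 electrons leaves Fe³⁺ with 8 − 3 = 5 d electrons.
The d⁵ electrons fill as t₂g⁵ eg⁰.
The orbital stabilization is -2.0Δ_oct = -2.0 × 26890 = -53780 cm⁻¹.
Pairing penalty: 2 pairs vs 0 in the high-spin reference → 2 extra × P = 44780 cm⁻¹.
Overall CFSE = -53780 + 44780 = -9000 cm⁻¹.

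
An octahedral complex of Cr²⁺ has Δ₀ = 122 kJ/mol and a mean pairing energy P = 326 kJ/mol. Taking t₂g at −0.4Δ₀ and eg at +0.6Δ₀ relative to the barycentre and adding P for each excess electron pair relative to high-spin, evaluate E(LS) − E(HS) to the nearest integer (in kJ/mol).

Cr is in group 6, so Cr²⁺ is d⁴ (6 − 2 = 4).
In the high-spin limit (t₂g³ eg¹) the orbital term is -0.6Δ₀ = -73 kJ/mol, with no excess pairing.
Low-spin: t₂g⁴ eg⁰, orbital CFSE = -1.6Δ₀ = -195 kJ/mol; plus 1 excess pair × P = +326 kJ/mol; total 131 kJ/mol.
E(LS) − E(HS) = 131 − (-73) = 204 kJ/mol.

204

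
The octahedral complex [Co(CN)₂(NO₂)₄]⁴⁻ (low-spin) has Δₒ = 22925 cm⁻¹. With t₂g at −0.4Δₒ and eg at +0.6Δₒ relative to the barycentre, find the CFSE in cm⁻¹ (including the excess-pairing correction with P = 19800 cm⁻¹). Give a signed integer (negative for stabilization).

-21465

Ligand charges: 2×(-1) from CN⁻ and 4×(-1) from NO₂⁻ sum to -6; with overall charge -4, Co is +2.
Co sits in group 9; removing 2 electrons leaves Co²⁺ with 9 − 2 = 7 d electrons.
Electron filling gives t₂g⁶ eg¹.
CFSE(orbital) = 6×(-0.4Δₒ) + 1×(0.6Δₒ) = -1.8Δₒ; with Δₒ = 22925 cm⁻¹ that is -41265 cm⁻¹.
High-spin d⁷ would be t₂g⁵ eg² with 2 pairs; low-spin has 3, so 1 excess pair costs +1P = +19800 cm⁻¹.
Net CFSE = -41265 + 19800 = -21465 cm⁻¹.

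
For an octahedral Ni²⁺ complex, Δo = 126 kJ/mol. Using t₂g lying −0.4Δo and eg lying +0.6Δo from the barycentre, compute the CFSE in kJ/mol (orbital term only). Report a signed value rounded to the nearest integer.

Ni is in group 10, so Ni²⁺ is d⁸ (10 − 2 = 8).
For octahedral d⁸ the high- and low-spin configurations coincide.
The d⁸ electrons fill as t₂g⁶ eg².
The orbital stabilization is -1.2Δo = -1.2 × 126 = -151 kJ/mol.

-151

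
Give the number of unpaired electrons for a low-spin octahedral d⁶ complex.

Configuration: t₂g⁶ eg⁰, giving 0 unpaired electrons.

0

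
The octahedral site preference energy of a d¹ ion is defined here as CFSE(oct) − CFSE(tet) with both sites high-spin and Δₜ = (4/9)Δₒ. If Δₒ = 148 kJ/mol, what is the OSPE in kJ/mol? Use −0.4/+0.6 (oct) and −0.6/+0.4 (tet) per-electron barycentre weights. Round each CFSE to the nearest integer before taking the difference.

-20

In an octahedral site d¹ (HS) is t2g^1 e_g^0, giving CFSE(oct) = -0.4Δₒ = -59 kJ/mol.
In a tetrahedral site the filling is e^1 t2^0: CFSE(tet) = -0.6Δₜ = -0.6 × (4/9)(148) = -39 kJ/mol.
OSPE = -59 − (-39) = -20 kJ/mol.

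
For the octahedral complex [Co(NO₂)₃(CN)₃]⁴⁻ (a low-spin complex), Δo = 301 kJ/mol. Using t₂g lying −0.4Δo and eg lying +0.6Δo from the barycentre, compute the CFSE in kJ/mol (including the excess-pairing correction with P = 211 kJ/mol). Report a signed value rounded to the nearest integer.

-331

Ligand charges: 3×(-1) from NO₂⁻ and 3×(-1) from CN⁻ sum to -6; with overall charge -4, Co is +2.
Co²⁺: group 9, so d-count = 9 − 2 = 7.
The d⁷ electrons fill as t₂g⁶ eg¹.
Orbital CFSE = 6(-0.4) + 1(0.6) = -1.8Δo = -1.8 × 301 = -542 kJ/mol.
Pairing penalty: 3 pairs vs 2 in the high-spin reference → 1 extra × P = 211 kJ/mol.
Combining: -542 + 211 = -331 kJ/mol.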